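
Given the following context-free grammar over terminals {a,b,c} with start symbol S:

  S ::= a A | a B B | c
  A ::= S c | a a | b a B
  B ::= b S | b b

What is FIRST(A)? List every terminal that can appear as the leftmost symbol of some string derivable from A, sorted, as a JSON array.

Compute FIRST by fixpoint:
round 1:
  A via A→a a: +{a}
  A via A→b a B: +{b}
  B via B→b S: +{b}
  S via S→a A: +{a}
  S via S→c: +{c}
  S: {a,c}  A: {a,b}  B: {b}
round 2:
  A via A→S c: +{c}
  S: {a,c}  A: {a,b,c}  B: {b}
round 3: (no change)
  S: {a,c}  A: {a,b,c}  B: {b}

FIRST(A) = ["a", "b", "c"]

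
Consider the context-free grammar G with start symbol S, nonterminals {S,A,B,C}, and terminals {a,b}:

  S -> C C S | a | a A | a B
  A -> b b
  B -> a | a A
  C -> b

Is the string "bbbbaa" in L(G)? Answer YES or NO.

Convert to CNF:
  S -> C X2 | T1 A | T1 B | a
  A -> T0 T0
  B -> T1 A | a
  C -> b
  T0 -> b
  T1 -> a
  X2 -> C S

Fill CYK table bottom-up:
  cell(0,0) b: {C,T0}  orig:{C}
  cell(1,1) b: {C,T0}  orig:{C}
  cell(2,2) b: {C,T0}  orig:{C}
  cell(3,3) b: {C,T0}  orig:{C}
  cell(4,4) a: {B,S,T1}  orig:{B,S}
  cell(5,5) a: {B,S,T1}  orig:{B,S}
  cell(0,1) bb: {A}
  cell(1,2) bb: {A}
  cell(2,3) bb: {A}
  cell(3,4) ba: {X2}  orig:{}
  cell(4,5) aa: {S}
  cell(0,2) bbb: ∅
  cell(1,3) bbb: ∅
  cell(2,4) bba: {S}
  cell(3,5) baa: {X2}  orig:{}
  cell(0,3) bbbb: ∅
  cell(1,4) bbba: {X2}  orig:{}
  cell(2,5) bbaa: {S}
  cell(0,4) bbbba: {S}
  cell(1,5) bbbaa: {X2}  orig:{}
  cell(0,5) bbbbaa: {S}

S ∈ T[0,5] ⇒ YES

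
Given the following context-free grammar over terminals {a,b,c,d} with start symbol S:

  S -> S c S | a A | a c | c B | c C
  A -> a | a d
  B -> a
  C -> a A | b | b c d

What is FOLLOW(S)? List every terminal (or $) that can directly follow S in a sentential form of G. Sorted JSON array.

FIRST sets, iterate to fixpoint:
pass 1:
  A via A→a: +{a}
  B via B→a: +{a}
  C via C→a A: +{a}
  C via C→b: +{b}
  S via S→a A: +{a}
  S via S→c B: +{c}
  S: {a,c}  A: {a}  B: {a}  C: {a,b}
pass 2: done
  S: {a,c}  A: {a}  B: {a}  C: {a,b}

FOLLOW iteration:
FOLLOW(S) := {$}
iter 1:
  S→S c S: FOLLOW(S) ⊇ FIRST(c) = {c}; new: +{c}
  S→a A: FOLLOW(A) ⊇ FOLLOW(S) ⊇ {$,c}; new: +{$,c}
  S→c B: FOLLOW(B) ⊇ FOLLOW(S) ⊇ {$,c}; new: +{$,c}
  S→c C: FOLLOW(C) ⊇ FOLLOW(S) ⊇ {$,c}; new: +{$,c}
  FOLLOW[S]={$,c}  FOLLOW[A]={$,c}  FOLLOW[B]={$,c}  FOLLOW[C]={$,c}
iter 2: — fixpoint
  FOLLOW[S]={$,c}  FOLLOW[A]={$,c}  FOLLOW[B]={$,c}  FOLLOW[C]={$,c}

FOLLOW(S) = ["$", "c"]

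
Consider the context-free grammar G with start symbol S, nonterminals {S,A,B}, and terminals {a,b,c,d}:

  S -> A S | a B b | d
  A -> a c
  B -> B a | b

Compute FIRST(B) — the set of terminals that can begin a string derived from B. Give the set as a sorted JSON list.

FIRST iteration:
[1]
  A via A→a c: +{a}
  B via B→b: +{b}
  S via S→A S: +{a}
  S via S→d: +{d}
  FIRST(S)={a,d}  FIRST(A)={a}  FIRST(B)={b}
[2] (no change)
  FIRST(S)={a,d}  FIRST(A)={a}  FIRST(B)={b}

FIRST(B) = ["b"]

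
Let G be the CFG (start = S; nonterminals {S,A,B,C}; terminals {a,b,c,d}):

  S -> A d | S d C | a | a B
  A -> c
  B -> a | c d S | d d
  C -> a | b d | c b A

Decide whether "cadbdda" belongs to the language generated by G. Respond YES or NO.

Convert to CNF:
  S -> A T1 | S X6 | T3 B | a
  A -> c
  B -> T0 X4 | T1 T1 | a
  C -> T0 X5 | T2 T1 | a
  T0 -> c
  T1 -> d
  T2 -> b
  T3 -> a
  X4 -> T1 S
  X5 -> T2 A
  X6 -> T1 C

CYK table (by increasing span):
  cell(0,0) c: {A,T0}  orig:{A}
  cell(1,1) a: {B,C,S,T3}  orig:{B,C,S}
  cell(2,2) d: {T1}  orig:{}
  cell(3,3) b: {T2}  orig:{}
  cell(4,4) d: {T1}  orig:{}
  cell(5,5) d: {T1}  orig:{}
  cell(6,6) a: {B,C,S,T3}  orig:{B,C,S}
  cell(0,1) ca: ∅
  cell(1,2) ad: ∅
  cell(2,3) db: ∅
  cell(3,4) bd: {C}
  cell(4,5) dd: {B}
  cell(5,6) da: {X4,X6}  orig:{}
  cell(0,2) cad: ∅
  cell(1,3) adb: ∅
  cell(2,4) dbd: {X6}  orig:{}
  cell(3,5) bdd: ∅
  cell(4,6) dda: ∅
  cell(0,3) cadb: ∅
  cell(1,4) adbd: {S}
  cell(2,5) dbdd: ∅
  cell(3,6) bdda: ∅
  cell(0,4) cadbd: ∅
  cell(1,5) adbdd: ∅
  cell(2,6) dbdda: ∅
  cell(0,5) cadbdd: ∅
  cell(1,6) adbdda: {S}
  cell(0,6) cadbdda: ∅

S ∉ T[0,6] ⇒ NO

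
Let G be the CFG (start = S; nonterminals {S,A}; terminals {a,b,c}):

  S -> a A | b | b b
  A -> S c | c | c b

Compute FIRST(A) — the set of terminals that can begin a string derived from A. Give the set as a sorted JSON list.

FIRST iteration:
iter 1:
  A via A→c: +{c}
  S via S→a A: +{a}
  S via S→b: +{b}
  S: {a,b}  A: {c}
iter 2:
  A via A→S c: +{a,b}
  S: {a,b}  A: {a,b,c}
iter 3: (stable)
  S: {a,b}  A: {a,b,c}

FIRST(A) = ["a", "b", "c"]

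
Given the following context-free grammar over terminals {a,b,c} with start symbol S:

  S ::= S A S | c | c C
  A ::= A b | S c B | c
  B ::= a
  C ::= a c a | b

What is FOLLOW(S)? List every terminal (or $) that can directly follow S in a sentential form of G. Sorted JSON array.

FIRST sets, iterate to fixpoint:
iter 1:
  A via A→c: +{c}
  B via B→a: +{a}
  C via C→a c a: +{a}
  C via C→b: +{b}
  S via S→c: +{c}
  FIRST[S]={c}  FIRST[A]={c}  FIRST[B]={a}  FIRST[C]={a,b}
iter 2: done
  FIRST[S]={c}  FIRST[A]={c}  FIRST[B]={a}  FIRST[C]={a,b}

Compute FOLLOW by fixpoint:
FOLLOW(S) := {$}
pass 1:
  A→A b: FOLLOW(A) ⊇ FIRST(b) = {b}; new: +{b}
  A→S c B: FOLLOW(S) ⊇ FIRST(c) = {c}; new: +{c}
  A→S c B: FOLLOW(B) ⊇ FOLLOW(A) ⊇ {b}; new: +{b}
  S→S A S: FOLLOW(A) ⊇ FIRST(S) = {c}; new: +{c}
  S→c C: FOLLOW(C) ⊇ FOLLOW(S) ⊇ {$,c}; new: +{$,c}
  S: {$,c}  A: {b,c}  B: {b}  C: {$,c}
pass 2:
  A→S c B: FOLLOW(B) ⊇ FOLLOW(A) ⊇ {b,c}; new: +{c}
  S: {$,c}  A: {b,c}  B: {b,c}  C: {$,c}
pass 3: — fixpoint
  S: {$,c}  A: {b,c}  B: {b,c}  C: {$,c}

FOLLOW(S) = ["$", "c"]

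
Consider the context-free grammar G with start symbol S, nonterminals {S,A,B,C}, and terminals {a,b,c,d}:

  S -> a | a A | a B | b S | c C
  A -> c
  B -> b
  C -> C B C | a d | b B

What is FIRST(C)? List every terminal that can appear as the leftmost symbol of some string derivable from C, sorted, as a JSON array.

FIRST sets, iterate to fixpoint:
iter 1:
  A via A→c: +{c}
  B via B→b: +{b}
  C via C→a d: +{a}
  C via C→b B: +{b}
  S via S→a: +{a}
  S via S→b S: +{b}
  S via S→c C: +{c}
  FIRST(S)={a,b,c}  FIRST(A)={c}  FIRST(B)={b}  FIRST(C)={a,b}
iter 2: — fixpoint
  FIRST(S)={a,b,c}  FIRST(A)={c}  FIRST(B)={b}  FIRST(C)={a,b}

FIRST(C) = ["a", "b"]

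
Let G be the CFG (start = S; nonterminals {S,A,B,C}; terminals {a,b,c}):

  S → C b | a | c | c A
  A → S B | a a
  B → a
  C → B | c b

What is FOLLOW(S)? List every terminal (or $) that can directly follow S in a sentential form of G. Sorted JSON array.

FIRST iteration:
round 1:
  A via A→a a: +{a}
  B via B→a: +{a}
  C via C→B: +{a}
  C via C→c b: +{c}
  S via S→C b: +{a,c}
  S: {a,c}  A: {a}  B: {a}  C: {a,c}
round 2:
  A via A→S B: +{c}
  S: {a,c}  A: {a,c}  B: {a}  C: {a,c}
round 3: (no change)
  S: {a,c}  A: {a,c}  B: {a}  C: {a,c}

FOLLOW sets:
seed FOLLOW(S) with $
[1]
  A→S B: FOLLOW(S) ⊇ FIRST(B) = {a}; new: +{a}
  S→C b: FOLLOW(C) ⊇ FIRST(b) = {b}; new: +{b}
  S→c A: FOLLOW(A) ⊇ FOLLOW(S) ⊇ {$,a}; new: +{$,a}
  S: {$,a}  A: {$,a}  B: {}  C: {b}
[2]
  A→S B: FOLLOW(B) ⊇ FOLLOW(A) ⊇ {$,a}; new: +{$,a}
  C→B: FOLLOW(B) ⊇ FOLLOW(C) ⊇ {b}; new: +{b}
  S: {$,a}  A: {$,a}  B: {$,a,b}  C: {b}
[3] (no change)
  S: {$,a}  A: {$,a}  B: {$,a,b}  C: {b}

FOLLOW(S) = ["$", "a"]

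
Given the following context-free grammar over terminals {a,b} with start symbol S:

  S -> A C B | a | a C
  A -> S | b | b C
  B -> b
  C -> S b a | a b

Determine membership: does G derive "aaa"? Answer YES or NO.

CNF form of G:
  S -> A X4 | T0 C | a
  A -> A X2 | T0 C | T1 C | a | b
  B -> b
  C -> S X3 | T0 T1
  T0 -> a
  T1 -> b
  X2 -> C B
  X3 -> T1 T0
  X4 -> C B

Fill CYK table bottom-up:
  [0..0]={A,S,T0}  "a"  orig:{A,S}
  [1..1]={A,S,T0}  "a"  orig:{A,S}
  [2..2]={A,S,T0}  "a"  orig:{A,S}
  [0..1]=∅  "aa"
  [1..2]=∅  "aa"
  [0..2]=∅  "aaa"

S ∉ T[0,2] ⇒ NO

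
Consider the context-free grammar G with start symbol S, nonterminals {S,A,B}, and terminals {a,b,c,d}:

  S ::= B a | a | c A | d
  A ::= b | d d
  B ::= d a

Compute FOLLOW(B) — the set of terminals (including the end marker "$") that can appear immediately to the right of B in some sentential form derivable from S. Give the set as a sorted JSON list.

FIRST iteration:
round 1:
  A via A→b: +{b}
  A via A→d d: +{d}
  B via B→d a: +{d}
  S via S→B a: +{d}
  S via S→a: +{a}
  S via S→c A: +{c}
  FIRST(S)={a,c,d}  FIRST(A)={b,d}  FIRST(B)={d}
round 2: — fixpoint
  FIRST(S)={a,c,d}  FIRST(A)={b,d}  FIRST(B)={d}

FOLLOW iteration:
seed FOLLOW(S) with $
[1]
  S→B a: FOLLOW(B) ⊇ FIRST(a) = {a}; new: +{a}
  S→c A: FOLLOW(A) ⊇ FOLLOW(S) ⊇ {$}; new: +{$}
  S: {$}  A: {$}  B: {a}
[2] — fixpoint
  S: {$}  A: {$}  B: {a}

FOLLOW(B) = ["a"]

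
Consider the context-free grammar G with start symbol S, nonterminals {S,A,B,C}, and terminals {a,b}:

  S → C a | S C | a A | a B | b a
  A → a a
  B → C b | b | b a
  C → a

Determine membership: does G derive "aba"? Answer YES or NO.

CNF form of G:
  S -> C T0 | S C | T0 A | T0 B | T1 T0
  A -> T0 T0
  B -> C T1 | T1 T0 | b
  C -> a
  T0 -> a
  T1 -> b

CYK table (by increasing span):
  [0..0]={C,T0}  "a"  orig:{C}
  [1..1]={B,T1}  "b"  orig:{B}
  [2..2]={C,T0}  "a"  orig:{C}
  [0..1]={B,S}  "ab"
  [1..2]={B,S}  "ba"
  [0..2]={S}  "aba"

S ∈ T[0,2] ⇒ YES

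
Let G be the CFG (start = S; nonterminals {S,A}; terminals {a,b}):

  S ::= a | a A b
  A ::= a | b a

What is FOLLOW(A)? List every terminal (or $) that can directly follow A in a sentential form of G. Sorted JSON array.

Compute FIRST by fixpoint:
iter 1:
  A via A→a: +{a}
  A via A→b a: +{b}
  S via S→a: +{a}
  FIRST(S)={a}  FIRST(A)={a,b}
iter 2: (stable)
  FIRST(S)={a}  FIRST(A)={a,b}

FOLLOW iteration:
FOLLOW(S) := {$}
round 1:
  S→a A b: FOLLOW(A) ⊇ FIRST(b) = {b}; new: +{b}
  S: {$}  A: {b}
round 2: done
  S: {$}  A: {b}

FOLLOW(A) = ["b"]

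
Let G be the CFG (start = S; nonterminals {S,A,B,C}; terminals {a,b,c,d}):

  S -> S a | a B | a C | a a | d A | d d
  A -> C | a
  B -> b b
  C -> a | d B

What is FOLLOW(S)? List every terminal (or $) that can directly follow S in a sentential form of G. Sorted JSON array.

Compute FIRST by fixpoint:
iter 1:
  A via A→a: +{a}
  B via B→b b: +{b}
  C via C→a: +{a}
  C via C→d B: +{d}
  S via S→a B: +{a}
  S via S→d A: +{d}
  FIRST(S)={a,d}  FIRST(A)={a}  FIRST(B)={b}  FIRST(C)={a,d}
iter 2:
  A via A→C: +{d}
  FIRST(S)={a,d}  FIRST(A)={a,d}  FIRST(B)={b}  FIRST(C)={a,d}
iter 3: done
  FIRST(S)={a,d}  FIRST(A)={a,d}  FIRST(B)={b}  FIRST(C)={a,d}

Compute FOLLOW by fixpoint:
seed FOLLOW(S) with $
pass 1:
  S→S a: FOLLOW(S) ⊇ FIRST(a) = {a}; new: +{a}
  S→a B: FOLLOW(B) ⊇ FOLLOW(S) ⊇ {$,a}; new: +{$,a}
  S→a C: FOLLOW(C) ⊇ FOLLOW(S) ⊇ {$,a}; new: +{$,a}
  S→d A: FOLLOW(A) ⊇ FOLLOW(S) ⊇ {$,a}; new: +{$,a}
  FOLLOW(S)={$,a}  FOLLOW(A)={$,a}  FOLLOW(B)={$,a}  FOLLOW(C)={$,a}
pass 2: (stable)
  FOLLOW(S)={$,a}  FOLLOW(A)={$,a}  FOLLOW(B)={$,a}  FOLLOW(C)={$,a}

FOLLOW(S) = ["$", "a"]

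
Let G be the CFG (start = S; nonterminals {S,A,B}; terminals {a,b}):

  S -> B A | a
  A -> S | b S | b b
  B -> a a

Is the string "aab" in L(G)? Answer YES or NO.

Convert to CNF:
  S -> B A | a
  A -> B A | T0 S | T0 T0 | a
  B -> T1 T1
  T0 -> b
  T1 -> a

CYK table (by increasing span):
  T[0,0] 'a' = {A,S,T1}  orig:{A,S}
  T[1,1] 'a' = {A,S,T1}  orig:{A,S}
  T[2,2] 'b' = {T0}  orig:{}
  T[0,1] 'aa' = {B}
  T[1,2] 'ab' = ∅
  T[0,2] 'aab' = ∅

S ∉ T[0,2] ⇒ NO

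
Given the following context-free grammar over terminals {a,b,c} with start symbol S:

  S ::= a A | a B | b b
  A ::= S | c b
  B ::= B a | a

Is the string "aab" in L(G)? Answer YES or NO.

Convert to CNF:
  S -> T0 A | T0 B | T1 T1
  A -> T0 A | T0 B | T1 T1 | T2 T1
  B -> B T0 | a
  T0 -> a
  T1 -> b
  T2 -> c

CYK table (by increasing span):
  [0..0]={B,T0}  "a"  orig:{B}
  [1..1]={B,T0}  "a"  orig:{B}
  [2..2]={T1}  "b"  orig:{}
  [0..1]={A,B,S}  "aa"
  [1..2]=∅  "ab"
  [0..2]=∅  "aab"

S ∉ T[0,2] ⇒ NO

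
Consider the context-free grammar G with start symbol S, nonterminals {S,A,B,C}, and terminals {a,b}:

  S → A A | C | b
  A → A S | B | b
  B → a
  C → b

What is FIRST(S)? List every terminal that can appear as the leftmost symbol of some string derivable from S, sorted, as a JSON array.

FIRST sets, iterate to fixpoint:
pass 1:
  A via A→b: +{b}
  B via B→a: +{a}
  C via C→b: +{b}
  S via S→A A: +{b}
  FIRST[S]={b}  FIRST[A]={b}  FIRST[B]={a}  FIRST[C]={b}
pass 2:
  A via A→B: +{a}
  S via S→A A: +{a}
  FIRST[S]={a,b}  FIRST[A]={a,b}  FIRST[B]={a}  FIRST[C]={b}
pass 3: done
  FIRST[S]={a,b}  FIRST[A]={a,b}  FIRST[B]={a}  FIRST[C]={b}

FIRST(S) = ["a", "b"]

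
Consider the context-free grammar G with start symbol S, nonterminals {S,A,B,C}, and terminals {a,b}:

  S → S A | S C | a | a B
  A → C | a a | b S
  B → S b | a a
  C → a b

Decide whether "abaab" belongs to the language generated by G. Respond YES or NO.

CNF form of G:
  S -> S A | S C | T0 B | a
  A -> T0 T0 | T0 T1 | T1 S
  B -> S T1 | T0 T0
  C -> T0 T1
  T0 -> a
  T1 -> b

CYK table (by increasing span):
  T[0,0] 'a' = {S,T0}  orig:{S}
  T[1,1] 'b' = {T1}  orig:{}
  T[2,2] 'a' = {S,T0}  orig:{S}
  T[3,3] 'a' = {S,T0}  orig:{S}
  T[4,4] 'b' = {T1}  orig:{}
  T[0,1] 'ab' = {A,B,C}
  T[1,2] 'ba' = {A}
  T[2,3] 'aa' = {A,B}
  T[3,4] 'ab' = {A,B,C}
  T[0,2] 'aba' = {S}
  T[1,3] 'baa' = ∅
  T[2,4] 'aab' = {S}
  T[0,3] 'abaa' = ∅
  T[1,4] 'baab' = {A}
  T[0,4] 'abaab' = {S}

S ∈ T[0,4] ⇒ YES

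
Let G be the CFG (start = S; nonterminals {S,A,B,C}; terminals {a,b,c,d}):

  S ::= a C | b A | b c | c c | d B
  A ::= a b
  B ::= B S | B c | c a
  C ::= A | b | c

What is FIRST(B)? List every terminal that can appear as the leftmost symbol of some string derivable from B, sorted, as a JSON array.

FIRST sets, iterate to fixpoint:
iter 1:
  A via A→a b: +{a}
  B via B→c a: +{c}
  C via C→A: +{a}
  C via C→b: +{b}
  C via C→c: +{c}
  S via S→a C: +{a}
  S via S→b A: +{b}
  S via S→c c: +{c}
  S via S→d B: +{d}
  S: {a,b,c,d}  A: {a}  B: {c}  C: {a,b,c}
iter 2: (no change)
  S: {a,b,c,d}  A: {a}  B: {c}  C: {a,b,c}

FIRST(B) = ["c"]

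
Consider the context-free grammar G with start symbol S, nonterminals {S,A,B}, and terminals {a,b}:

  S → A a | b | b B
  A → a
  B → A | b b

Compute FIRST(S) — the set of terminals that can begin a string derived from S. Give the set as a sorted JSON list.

FIRST sets, iterate to fixpoint:
pass 1:
  A via A→a: +{a}
  B via B→A: +{a}
  B via B→b b: +{b}
  S via S→A a: +{a}
  S via S→b: +{b}
  S: {a,b}  A: {a}  B: {a,b}
pass 2: — fixpoint
  S: {a,b}  A: {a}  B: {a,b}

FIRST(S) = ["a", "b"]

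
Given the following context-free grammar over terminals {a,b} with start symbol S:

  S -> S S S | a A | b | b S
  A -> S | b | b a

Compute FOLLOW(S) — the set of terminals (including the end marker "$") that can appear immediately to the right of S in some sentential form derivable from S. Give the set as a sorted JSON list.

FIRST sets, iterate to fixpoint:
[1]
  A via A→b: +{b}
  S via S→a A: +{a}
  S via S→b: +{b}
  FIRST[S]={a,b}  FIRST[A]={b}
[2]
  A via A→S: +{a}
  FIRST[S]={a,b}  FIRST[A]={a,b}
[3] — fixpoint
  FIRST[S]={a,b}  FIRST[A]={a,b}

Compute FOLLOW by fixpoint:
initialize: $ ∈ FOLLOW(S)
round 1:
  S→S S S: FOLLOW(S) ⊇ FIRST(S) = {a,b}; new: +{a,b}
  S→a A: FOLLOW(A) ⊇ FOLLOW(S) ⊇ {$,a,b}; new: +{$,a,b}
  FOLLOW[S]={$,a,b}  FOLLOW[A]={$,a,b}
round 2: (no change)
  FOLLOW[S]={$,a,b}  FOLLOW[A]={$,a,b}

FOLLOW(S) = ["$", "a", "b"]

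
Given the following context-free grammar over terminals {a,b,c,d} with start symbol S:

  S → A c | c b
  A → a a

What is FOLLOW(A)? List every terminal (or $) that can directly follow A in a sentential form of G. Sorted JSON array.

FIRST iteration:
round 1:
  A via A→a a: +{a}
  S via S→A c: +{a}
  S via S→c b: +{c}
  S: {a,c}  A: {a}
round 2: done
  S: {a,c}  A: {a}

FOLLOW sets:
FOLLOW(S) := {$}
round 1:
  S→A c: FOLLOW(A) ⊇ FIRST(c) = {c}; new: +{c}
  S: {$}  A: {c}
round 2: (no change)
  S: {$}  A: {c}

FOLLOW(A) = ["c"]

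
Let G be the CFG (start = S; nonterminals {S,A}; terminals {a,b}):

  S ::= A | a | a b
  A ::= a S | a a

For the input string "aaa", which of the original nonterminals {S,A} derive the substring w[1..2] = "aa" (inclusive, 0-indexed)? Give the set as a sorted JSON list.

Convert to CNF:
  S -> T0 S | T0 T0 | T0 T1 | a
  A -> T0 S | T0 T0
  T0 -> a
  T1 -> b

CYK table (by increasing span) — only the sub-triangle for w[1..2]:
  [1..1]={S,T0}  "a"  orig:{S}
  [2..2]={S,T0}  "a"  orig:{S}
  [1..2]={A,S}  "aa"

Original NTs in T[1,2] deriving "aa": ["A", "S"]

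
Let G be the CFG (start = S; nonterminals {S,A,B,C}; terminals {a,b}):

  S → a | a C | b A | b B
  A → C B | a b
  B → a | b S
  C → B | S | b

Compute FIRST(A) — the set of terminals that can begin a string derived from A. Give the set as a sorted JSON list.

FIRST iteration:
pass 1:
  A via A→a b: +{a}
  B via B→a: +{a}
  B via B→b S: +{b}
  C via C→B: +{a,b}
  S via S→a: +{a}
  S via S→b A: +{b}
  S: {a,b}  A: {a}  B: {a,b}  C: {a,b}
pass 2:
  A via A→C B: +{b}
  S: {a,b}  A: {a,b}  B: {a,b}  C: {a,b}
pass 3: (no change)
  S: {a,b}  A: {a,b}  B: {a,b}  C: {a,b}

FIRST(A) = ["a", "b"]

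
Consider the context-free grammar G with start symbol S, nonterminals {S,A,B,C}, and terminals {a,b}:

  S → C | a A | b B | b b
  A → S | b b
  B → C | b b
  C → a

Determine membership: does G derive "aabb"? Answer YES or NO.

Convert to CNF:
  S -> T0 A | T1 B | T1 T1 | a
  A -> T0 A | T1 B | T1 T1 | a
  B -> T1 T1 | a
  C -> a
  T0 -> a
  T1 -> b

Fill CYK table bottom-up:
  cell(0,0) a: {A,B,C,S,T0}  orig:{A,B,C,S}
  cell(1,1) a: {A,B,C,S,T0}  orig:{A,B,C,S}
  cell(2,2) b: {T1}  orig:{}
  cell(3,3) b: {T1}  orig:{}
  cell(0,1) aa: {A,S}
  cell(1,2) ab: ∅
  cell(2,3) bb: {A,B,S}
  cell(0,2) aab: ∅
  cell(1,3) abb: {A,S}
  cell(0,3) aabb: {A,S}

S ∈ T[0,3] ⇒ YES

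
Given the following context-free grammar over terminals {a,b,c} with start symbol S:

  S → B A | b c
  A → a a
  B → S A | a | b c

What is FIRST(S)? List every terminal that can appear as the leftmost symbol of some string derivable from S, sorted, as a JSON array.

Compute FIRST by fixpoint:
iter 1:
  A via A→a a: +{a}
  B via B→a: +{a}
  B via B→b c: +{b}
  S via S→B A: +{a,b}
  S: {a,b}  A: {a}  B: {a,b}
iter 2: (stable)
  S: {a,b}  A: {a}  B: {a,b}

FIRST(S) = ["a", "b"]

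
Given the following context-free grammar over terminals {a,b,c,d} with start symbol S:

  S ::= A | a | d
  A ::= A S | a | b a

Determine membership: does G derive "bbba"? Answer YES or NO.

Convert to CNF:
  S -> A S | T0 T1 | a | d
  A -> A S | T0 T1 | a
  T0 -> b
  T1 -> a

CYK fill:
  [0..0]={T0}  "b"  orig:{}
  [1..1]={T0}  "b"  orig:{}
  [2..2]={T0}  "b"  orig:{}
  [3..3]={A,S,T1}  "a"  orig:{A,S}
  [0..1]=∅  "bb"
  [1..2]=∅  "bb"
  [2..3]={A,S}  "ba"
  [0..2]=∅  "bbb"
  [1..3]=∅  "bba"
  [0..3]=∅  "bbba"

S ∉ T[0,3] ⇒ NO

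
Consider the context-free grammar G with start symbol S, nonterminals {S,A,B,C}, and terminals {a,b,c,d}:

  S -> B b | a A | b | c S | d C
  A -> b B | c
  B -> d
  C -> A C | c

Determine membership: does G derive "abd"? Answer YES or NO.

Convert to CNF:
  S -> B T0 | T1 A | T2 S | T3 C | b
  A -> T0 B | c
  B -> d
  C -> A C | c
  T0 -> b
  T1 -> a
  T2 -> c
  T3 -> d

CYK fill:
  T[0,0] 'a' = {T1}  orig:{}
  T[1,1] 'b' = {S,T0}  orig:{S}
  T[2,2] 'd' = {B,T3}  orig:{B}
  T[0,1] 'ab' = ∅
  T[1,2] 'bd' = {A}
  T[0,2] 'abd' = {S}

S ∈ T[0,2] ⇒ YES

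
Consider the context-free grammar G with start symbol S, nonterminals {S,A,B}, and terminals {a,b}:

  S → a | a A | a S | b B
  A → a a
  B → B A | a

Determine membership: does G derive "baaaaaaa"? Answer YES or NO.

CNF form of G:
  S -> T0 A | T0 S | T1 B | a
  A -> T0 T0
  B -> B A | a
  T0 -> a
  T1 -> b

Fill CYK table bottom-up:
  T[0,0] 'b' = {T1}  orig:{}
  T[1,1] 'a' = {B,S,T0}  orig:{B,S}
  T[2,2] 'a' = {B,S,T0}  orig:{B,S}
  T[3,3] 'a' = {B,S,T0}  orig:{B,S}
  T[4,4] 'a' = {B,S,T0}  orig:{B,S}
  T[5,5] 'a' = {B,S,T0}  orig:{B,S}
  T[6,6] 'a' = {B,S,T0}  orig:{B,S}
  T[7,7] 'a' = {B,S,T0}  orig:{B,S}
  T[0,1] 'ba' = {S}
  T[1,2] 'aa' = {A,S}
  T[2,3] 'aa' = {A,S}
  T[3,4] 'aa' = {A,S}
  T[4,5] 'aa' = {A,S}
  T[5,6] 'aa' = {A,S}
  T[6,7] 'aa' = {A,S}
  T[0,2] 'baa' = ∅
  T[1,3] 'aaa' = {B,S}
  T[2,4] 'aaa' = {B,S}
  T[3,5] 'aaa' = {B,S}
  T[4,6] 'aaa' = {B,S}
  T[5,7] 'aaa' = {B,S}
  T[0,3] 'baaa' = {S}
  T[1,4] 'aaaa' = {S}
  T[2,5] 'aaaa' = {S}
  T[3,6] 'aaaa' = {S}
  T[4,7] 'aaaa' = {S}
  T[0,4] 'baaaa' = ∅
  T[1,5] 'aaaaa' = {B,S}
  T[2,6] 'aaaaa' = {B,S}
  T[3,7] 'aaaaa' = {B,S}
  T[0,5] 'baaaaa' = {S}
  T[1,6] 'aaaaaa' = {S}
  T[2,7] 'aaaaaa' = {S}
  T[0,6] 'baaaaaa' = ∅
  T[1,7] 'aaaaaaa' = {B,S}
  T[0,7] 'baaaaaaa' = {S}

S ∈ T[0,7] ⇒ YES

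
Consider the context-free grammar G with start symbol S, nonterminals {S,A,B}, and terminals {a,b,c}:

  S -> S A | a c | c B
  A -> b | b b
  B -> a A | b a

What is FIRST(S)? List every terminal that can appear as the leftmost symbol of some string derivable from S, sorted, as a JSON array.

Compute FIRST by fixpoint:
[1]
  A via A→b: +{b}
  B via B→a A: +{a}
  B via B→b a: +{b}
  S via S→a c: +{a}
  S via S→c B: +{c}
  S: {a,c}  A: {b}  B: {a,b}
[2] done
  S: {a,c}  A: {b}  B: {a,b}

FIRST(S) = ["a", "c"]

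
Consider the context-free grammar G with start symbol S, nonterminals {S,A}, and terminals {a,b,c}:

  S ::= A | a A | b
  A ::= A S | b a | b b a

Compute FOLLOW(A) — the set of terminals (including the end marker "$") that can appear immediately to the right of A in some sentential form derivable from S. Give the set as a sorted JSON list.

FIRST sets, iterate to fixpoint:
iter 1:
  A via A→b a: +{b}
  S via S→A: +{b}
  S via S→a A: +{a}
  FIRST(S)={a,b}  FIRST(A)={b}
iter 2: done
  FIRST(S)={a,b}  FIRST(A)={b}

FOLLOW sets:
seed FOLLOW(S) with $
round 1:
  A→A S: FOLLOW(A) ⊇ FIRST(S) = {a,b}; new: +{a,b}
  A→A S: FOLLOW(S) ⊇ FOLLOW(A) ⊇ {a,b}; new: +{a,b}
  S→A: FOLLOW(A) ⊇ FOLLOW(S) ⊇ {$,a,b}; new: +{$}
  S: {$,a,b}  A: {$,a,b}
round 2: (stable)
  S: {$,a,b}  A: {$,a,b}

FOLLOW(A) = ["$", "a", "b"]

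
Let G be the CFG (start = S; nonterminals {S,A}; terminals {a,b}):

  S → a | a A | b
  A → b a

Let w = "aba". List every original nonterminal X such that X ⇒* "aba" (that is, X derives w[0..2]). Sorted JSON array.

CNF form of G:
  S -> T1 A | a | b
  A -> T0 T1
  T0 -> b
  T1 -> a

CYK fill (cells [i..j] with 0 ≤ i ≤ j ≤ 2 only):
  [0..0]={S,T1}  "a"  orig:{S}
  [1..1]={S,T0}  "b"  orig:{S}
  [2..2]={S,T1}  "a"  orig:{S}
  [0..1]=∅  "ab"
  [1..2]={A}  "ba"
  [0..2]={S}  "aba"

Original NTs in T[0,2] deriving "aba": ["S"]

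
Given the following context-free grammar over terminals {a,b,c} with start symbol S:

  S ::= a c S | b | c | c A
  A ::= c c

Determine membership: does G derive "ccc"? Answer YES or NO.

Convert to CNF:
  S -> T0 A | T1 X2 | b | c
  A -> T0 T0
  T0 -> c
  T1 -> a
  X2 -> T0 S

CYK table (by increasing span):
  [0..0]={S,T0}  "c"  orig:{S}
  [1..1]={S,T0}  "c"  orig:{S}
  [2..2]={S,T0}  "c"  orig:{S}
  [0..1]={A,X2}  "cc"  orig:{A}
  [1..2]={A,X2}  "cc"  orig:{A}
  [0..2]={S}  "ccc"

S ∈ T[0,2] ⇒ YES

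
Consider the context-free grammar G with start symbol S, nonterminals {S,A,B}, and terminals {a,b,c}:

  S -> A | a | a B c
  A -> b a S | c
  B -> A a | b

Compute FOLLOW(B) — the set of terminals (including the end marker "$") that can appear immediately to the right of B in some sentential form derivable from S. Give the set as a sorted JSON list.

Compute FIRST by fixpoint:
[1]
  A via A→b a S: +{b}
  A via A→c: +{c}
  B via B→A a: +{b,c}
  S via S→A: +{b,c}
  S via S→a: +{a}
  FIRST(S)={a,b,c}  FIRST(A)={b,c}  FIRST(B)={b,c}
[2] (no change)
  FIRST(S)={a,b,c}  FIRST(A)={b,c}  FIRST(B)={b,c}

FOLLOW iteration:
initialize: $ ∈ FOLLOW(S)
pass 1:
  B→A a: FOLLOW(A) ⊇ FIRST(a) = {a}; new: +{a}
  S→A: FOLLOW(A) ⊇ FOLLOW(S) ⊇ {$}; new: +{$}
  S→a B c: FOLLOW(B) ⊇ FIRST(c) = {c}; new: +{c}
  S: {$}  A: {$,a}  B: {c}
pass 2:
  A→b a S: FOLLOW(S) ⊇ FOLLOW(A) ⊇ {$,a}; new: +{a}
  S: {$,a}  A: {$,a}  B: {c}
pass 3: done
  S: {$,a}  A: {$,a}  B: {c}

FOLLOW(B) = ["c"]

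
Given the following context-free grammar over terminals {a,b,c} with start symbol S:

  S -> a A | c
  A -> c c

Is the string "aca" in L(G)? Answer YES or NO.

CNF form of G:
  S -> T1 A | c
  A -> T0 T0
  T0 -> c
  T1 -> a

CYK table (by increasing span):
  [0..0]={T1}  "a"  orig:{}
  [1..1]={S,T0}  "c"  orig:{S}
  [2..2]={T1}  "a"  orig:{}
  [0..1]=∅  "ac"
  [1..2]=∅  "ca"
  [0..2]=∅  "aca"

S ∉ T[0,2] ⇒ NO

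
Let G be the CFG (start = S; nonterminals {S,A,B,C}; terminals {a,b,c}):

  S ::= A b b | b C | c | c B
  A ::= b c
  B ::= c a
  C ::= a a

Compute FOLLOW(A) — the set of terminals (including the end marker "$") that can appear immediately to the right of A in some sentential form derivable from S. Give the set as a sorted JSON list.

FIRST iteration:
iter 1:
  A via A→b c: +{b}
  B via B→c a: +{c}
  C via C→a a: +{a}
  S via S→A b b: +{b}
  S via S→c: +{c}
  S: {b,c}  A: {b}  B: {c}  C: {a}
iter 2: done
  S: {b,c}  A: {b}  B: {c}  C: {a}

FOLLOW iteration:
initialize: $ ∈ FOLLOW(S)
[1]
  S→A b b: FOLLOW(A) ⊇ FIRST(b) = {b}; new: +{b}
  S→b C: FOLLOW(C) ⊇ FOLLOW(S) ⊇ {$}; new: +{$}
  S→c B: FOLLOW(B) ⊇ FOLLOW(S) ⊇ {$}; new: +{$}
  FOLLOW(S)={$}  FOLLOW(A)={b}  FOLLOW(B)={$}  FOLLOW(C)={$}
[2] (stable)
  FOLLOW(S)={$}  FOLLOW(A)={b}  FOLLOW(B)={$}  FOLLOW(C)={$}

FOLLOW(A) = ["b"]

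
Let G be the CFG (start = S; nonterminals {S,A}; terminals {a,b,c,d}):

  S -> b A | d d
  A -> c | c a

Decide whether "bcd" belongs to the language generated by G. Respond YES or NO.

Convert to CNF:
  S -> T2 A | T3 T3
  A -> T0 T1 | c
  T0 -> c
  T1 -> a
  T2 -> b
  T3 -> d

Fill CYK table bottom-up:
  T[0,0] 'b' = {T2}  orig:{}
  T[1,1] 'c' = {A,T0}  orig:{A}
  T[2,2] 'd' = {T3}  orig:{}
  T[0,1] 'bc' = {S}
  T[1,2] 'cd' = ∅
  T[0,2] 'bcd' = ∅

S ∉ T[0,2] ⇒ NO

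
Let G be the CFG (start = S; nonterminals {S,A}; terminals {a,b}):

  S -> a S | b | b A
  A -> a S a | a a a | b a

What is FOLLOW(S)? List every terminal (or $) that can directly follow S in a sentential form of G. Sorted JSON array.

Compute FIRST by fixpoint:
[1]
  A via A→a S a: +{a}
  A via A→b a: +{b}
  S via S→a S: +{a}
  S via S→b: +{b}
  FIRST(S)={a,b}  FIRST(A)={a,b}
[2] (no change)
  FIRST(S)={a,b}  FIRST(A)={a,b}

Compute FOLLOW by fixpoint:
initialize: $ ∈ FOLLOW(S)
iter 1:
  A→a S a: FOLLOW(S) ⊇ FIRST(a) = {a}; new: +{a}
  S→b A: FOLLOW(A) ⊇ FOLLOW(S) ⊇ {$,a}; new: +{$,a}
  S: {$,a}  A: {$,a}
iter 2: (no change)
  S: {$,a}  A: {$,a}

FOLLOW(S) = ["$", "a"]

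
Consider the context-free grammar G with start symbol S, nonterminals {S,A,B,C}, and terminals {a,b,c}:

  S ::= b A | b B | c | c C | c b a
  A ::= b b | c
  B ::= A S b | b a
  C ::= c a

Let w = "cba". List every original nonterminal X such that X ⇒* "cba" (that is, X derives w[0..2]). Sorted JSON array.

CNF form of G:
  S -> T0 A | T0 B | T2 C | T2 X4 | c
  A -> T0 T0 | c
  B -> A X3 | T0 T1
  C -> T2 T1
  T0 -> b
  T1 -> a
  T2 -> c
  X3 -> S T0
  X4 -> T0 T1

Fill CYK table bottom-up, restricted to cells inside w[0..2]:
  T[0,0] 'c' = {A,S,T2}  orig:{A,S}
  T[1,1] 'b' = {T0}  orig:{}
  T[2,2] 'a' = {T1}  orig:{}
  T[0,1] 'cb' = {X3}  orig:{}
  T[1,2] 'ba' = {B,X4}  orig:{B}
  T[0,2] 'cba' = {S}

Original NTs in T[0,2] deriving "cba": ["S"]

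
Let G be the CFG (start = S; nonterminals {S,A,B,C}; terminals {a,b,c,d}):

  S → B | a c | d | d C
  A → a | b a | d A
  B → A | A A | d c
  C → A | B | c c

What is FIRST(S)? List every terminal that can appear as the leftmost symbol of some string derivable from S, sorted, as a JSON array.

FIRST iteration:
pass 1:
  A via A→a: +{a}
  A via A→b a: +{b}
  A via A→d A: +{d}
  B via B→A: +{a,b,d}
  C via C→A: +{a,b,d}
  C via C→c c: +{c}
  S via S→B: +{a,b,d}
  S: {a,b,d}  A: {a,b,d}  B: {a,b,d}  C: {a,b,c,d}
pass 2: (stable)
  S: {a,b,d}  A: {a,b,d}  B: {a,b,d}  C: {a,b,c,d}

FIRST(S) = ["a", "b", "d"]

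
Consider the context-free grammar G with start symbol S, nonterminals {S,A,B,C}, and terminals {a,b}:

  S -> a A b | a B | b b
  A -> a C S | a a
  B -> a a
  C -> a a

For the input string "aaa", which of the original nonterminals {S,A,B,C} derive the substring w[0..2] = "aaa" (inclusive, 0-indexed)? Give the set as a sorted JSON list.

Convert to CNF:
  S -> T0 B | T0 X3 | T1 T1
  A -> T0 T0 | T0 X2
  B -> T0 T0
  C -> T0 T0
  T0 -> a
  T1 -> b
  X2 -> C S
  X3 -> A T1

CYK table (by increasing span), restricted to cells inside w[0..2]:
  cell(0,0) a: {T0}  orig:{}
  cell(1,1) a: {T0}  orig:{}
  cell(2,2) a: {T0}  orig:{}
  cell(0,1) aa: {A,B,C}
  cell(1,2) aa: {A,B,C}
  cell(0,2) aaa: {S}

Original NTs in T[0,2] deriving "aaa": ["S"]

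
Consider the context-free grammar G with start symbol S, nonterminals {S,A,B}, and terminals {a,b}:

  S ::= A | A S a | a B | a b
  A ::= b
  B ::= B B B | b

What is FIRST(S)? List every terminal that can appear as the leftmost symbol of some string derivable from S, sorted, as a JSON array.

FIRST sets, iterate to fixpoint:
[1]
  A via A→b: +{b}
  B via B→b: +{b}
  S via S→A: +{b}
  S via S→a B: +{a}
  FIRST(S)={a,b}  FIRST(A)={b}  FIRST(B)={b}
[2] — fixpoint
  FIRST(S)={a,b}  FIRST(A)={b}  FIRST(B)={b}

FIRST(S) = ["a", "b"]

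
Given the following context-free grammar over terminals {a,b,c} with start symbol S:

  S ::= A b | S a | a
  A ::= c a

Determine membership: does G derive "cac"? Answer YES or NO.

Convert to CNF:
  S -> A T2 | S T1 | a
  A -> T0 T1
  T0 -> c
  T1 -> a
  T2 -> b

CYK fill:
  [0..0]={T0}  "c"  orig:{}
  [1..1]={S,T1}  "a"  orig:{S}
  [2..2]={T0}  "c"  orig:{}
  [0..1]={A}  "ca"
  [1..2]=∅  "ac"
  [0..2]=∅  "cac"

S ∉ T[0,2] ⇒ NO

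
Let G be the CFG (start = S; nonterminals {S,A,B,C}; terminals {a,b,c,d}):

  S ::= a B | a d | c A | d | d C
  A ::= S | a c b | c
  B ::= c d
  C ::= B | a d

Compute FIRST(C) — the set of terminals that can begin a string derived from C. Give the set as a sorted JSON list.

FIRST sets, iterate to fixpoint:
iter 1:
  A via A→a c b: +{a}
  A via A→c: +{c}
  B via B→c d: +{c}
  C via C→B: +{c}
  C via C→a d: +{a}
  S via S→a B: +{a}
  S via S→c A: +{c}
  S via S→d: +{d}
  S: {a,c,d}  A: {a,c}  B: {c}  C: {a,c}
iter 2:
  A via A→S: +{d}
  S: {a,c,d}  A: {a,c,d}  B: {c}  C: {a,c}
iter 3: (no change)
  S: {a,c,d}  A: {a,c,d}  B: {c}  C: {a,c}

FIRST(C) = ["a", "c"]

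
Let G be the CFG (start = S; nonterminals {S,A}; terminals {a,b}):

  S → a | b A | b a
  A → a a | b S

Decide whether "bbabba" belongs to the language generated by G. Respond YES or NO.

Convert to CNF:
  S -> T1 A | T1 T0 | a
  A -> T0 T0 | T1 S
  T0 -> a
  T1 -> b

CYK table (by increasing span):
  T[0,0] 'b' = {T1}  orig:{}
  T[1,1] 'b' = {T1}  orig:{}
  T[2,2] 'a' = {S,T0}  orig:{S}
  T[3,3] 'b' = {T1}  orig:{}
  T[4,4] 'b' = {T1}  orig:{}
  T[5,5] 'a' = {S,T0}  orig:{S}
  T[0,1] 'bb' = ∅
  T[1,2] 'ba' = {A,S}
  T[2,3] 'ab' = ∅
  T[3,4] 'bb' = ∅
  T[4,5] 'ba' = {A,S}
  T[0,2] 'bba' = {A,S}
  T[1,3] 'bab' = ∅
  T[2,4] 'abb' = ∅
  T[3,5] 'bba' = {A,S}
  T[0,3] 'bbab' = ∅
  T[1,4] 'babb' = ∅
  T[2,5] 'abba' = ∅
  T[0,4] 'bbabb' = ∅
  T[1,5] 'babba' = ∅
  T[0,5] 'bbabba' = ∅

S ∉ T[0,5] ⇒ NO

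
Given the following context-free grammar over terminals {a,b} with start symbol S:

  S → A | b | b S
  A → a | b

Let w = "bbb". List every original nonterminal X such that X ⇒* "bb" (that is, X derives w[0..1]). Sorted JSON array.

Convert to CNF:
  S -> T0 S | a | b
  A -> a | b
  T0 -> b

CYK fill — only the sub-triangle for w[0..1]:
  T[0,0] 'b' = {A,S,T0}  orig:{A,S}
  T[1,1] 'b' = {A,S,T0}  orig:{A,S}
  T[0,1] 'bb' = {S}

Original NTs in T[0,1] deriving "bb": ["S"]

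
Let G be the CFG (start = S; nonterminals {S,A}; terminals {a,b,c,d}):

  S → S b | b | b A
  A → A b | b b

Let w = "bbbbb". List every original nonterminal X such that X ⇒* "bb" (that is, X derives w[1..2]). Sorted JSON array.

Convert to CNF:
  S -> S T0 | T0 A | b
  A -> A T0 | T0 T0
  T0 -> b

CYK fill, restricted to cells inside w[1..2]:
  cell(1,1) b: {S,T0}  orig:{S}
  cell(2,2) b: {S,T0}  orig:{S}
  cell(1,2) bb: {A,S}

Original NTs in T[1,2] deriving "bb": ["A", "S"]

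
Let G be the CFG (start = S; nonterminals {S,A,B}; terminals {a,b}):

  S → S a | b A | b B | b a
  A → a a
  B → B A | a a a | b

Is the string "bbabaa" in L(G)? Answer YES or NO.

CNF form of G:
  S -> S T0 | T1 A | T1 B | T1 T0
  A -> T0 T0
  B -> B A | T0 X2 | b
  T0 -> a
  T1 -> b
  X2 -> T0 T0

CYK fill:
  cell(0,0) b: {B,T1}  orig:{B}
  cell(1,1) b: {B,T1}  orig:{B}
  cell(2,2) a: {T0}  orig:{}
  cell(3,3) b: {B,T1}  orig:{B}
  cell(4,4) a: {T0}  orig:{}
  cell(5,5) a: {T0}  orig:{}
  cell(0,1) bb: {S}
  cell(1,2) ba: {S}
  cell(2,3) ab: ∅
  cell(3,4) ba: {S}
  cell(4,5) aa: {A,X2}  orig:{A}
  cell(0,2) bba: {S}
  cell(1,3) bab: ∅
  cell(2,4) aba: ∅
  cell(3,5) baa: {B,S}
  cell(0,3) bbab: ∅
  cell(1,4) baba: ∅
  cell(2,5) abaa: ∅
  cell(0,4) bbaba: ∅
  cell(1,5) babaa: ∅
  cell(0,5) bbabaa: ∅

S ∉ T[0,5] ⇒ NO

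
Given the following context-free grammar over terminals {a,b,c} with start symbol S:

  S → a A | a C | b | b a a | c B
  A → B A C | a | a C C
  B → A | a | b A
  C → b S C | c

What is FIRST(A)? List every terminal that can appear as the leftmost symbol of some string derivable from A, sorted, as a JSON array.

FIRST iteration:
round 1:
  A via A→a: +{a}
  B via B→A: +{a}
  B via B→b A: +{b}
  C via C→b S C: +{b}
  C via C→c: +{c}
  S via S→a A: +{a}
  S via S→b: +{b}
  S via S→c B: +{c}
  S: {a,b,c}  A: {a}  B: {a,b}  C: {b,c}
round 2:
  A via A→B A C: +{b}
  S: {a,b,c}  A: {a,b}  B: {a,b}  C: {b,c}
round 3: (no change)
  S: {a,b,c}  A: {a,b}  B: {a,b}  C: {b,c}

FIRST(A) = ["a", "b"]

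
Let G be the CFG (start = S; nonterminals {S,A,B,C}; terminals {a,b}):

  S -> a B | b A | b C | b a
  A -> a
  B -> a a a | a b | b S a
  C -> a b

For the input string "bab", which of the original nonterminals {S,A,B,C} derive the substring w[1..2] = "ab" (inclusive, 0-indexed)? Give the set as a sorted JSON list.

CNF form of G:
  S -> T0 B | T1 A | T1 C | T1 T0
  A -> a
  B -> T0 T1 | T0 X2 | T1 X3
  C -> T0 T1
  T0 -> a
  T1 -> b
  X2 -> T0 T0
  X3 -> S T0

CYK fill (cells [i..j] with 1 ≤ i ≤ j ≤ 2 only):
  cell(1,1) a: {A,T0}  orig:{A}
  cell(2,2) b: {T1}  orig:{}
  cell(1,2) ab: {B,C}

Original NTs in T[1,2] deriving "ab": ["B", "C"]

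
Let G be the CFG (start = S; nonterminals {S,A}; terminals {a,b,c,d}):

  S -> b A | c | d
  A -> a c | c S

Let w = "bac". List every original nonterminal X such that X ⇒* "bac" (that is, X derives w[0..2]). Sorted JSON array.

Convert to CNF:
  S -> T2 A | c | d
  A -> T0 T1 | T1 S
  T0 -> a
  T1 -> c
  T2 -> b

CYK table (by increasing span), restricted to cells inside w[0..2]:
  cell(0,0) b: {T2}  orig:{}
  cell(1,1) a: {T0}  orig:{}
  cell(2,2) c: {S,T1}  orig:{S}
  cell(0,1) ba: ∅
  cell(1,2) ac: {A}
  cell(0,2) bac: {S}

Original NTs in T[0,2] deriving "bac": ["S"]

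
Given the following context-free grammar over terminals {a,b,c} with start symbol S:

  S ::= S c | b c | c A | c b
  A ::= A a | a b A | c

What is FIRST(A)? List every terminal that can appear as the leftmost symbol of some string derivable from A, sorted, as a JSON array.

Compute FIRST by fixpoint:
[1]
  A via A→a b A: +{a}
  A via A→c: +{c}
  S via S→b c: +{b}
  S via S→c A: +{c}
  FIRST(S)={b,c}  FIRST(A)={a,c}
[2] — fixpoint
  FIRST(S)={b,c}  FIRST(A)={a,c}

FIRST(A) = ["a", "c"]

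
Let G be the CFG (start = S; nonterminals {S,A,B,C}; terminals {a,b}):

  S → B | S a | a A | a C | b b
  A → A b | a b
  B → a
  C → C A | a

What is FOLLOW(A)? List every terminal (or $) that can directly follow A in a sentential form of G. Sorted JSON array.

FIRST sets, iterate to fixpoint:
[1]
  A via A→a b: +{a}
  B via B→a: +{a}
  C via C→a: +{a}
  S via S→B: +{a}
  S via S→b b: +{b}
  FIRST(S)={a,b}  FIRST(A)={a}  FIRST(B)={a}  FIRST(C)={a}
[2] done
  FIRST(S)={a,b}  FIRST(A)={a}  FIRST(B)={a}  FIRST(C)={a}

FOLLOW sets:
initialize: $ ∈ FOLLOW(S)
iter 1:
  A→A b: FOLLOW(A) ⊇ FIRST(b) = {b}; new: +{b}
  C→C A: FOLLOW(C) ⊇ FIRST(A) = {a}; new: +{a}
  C→C A: FOLLOW(A) ⊇ FOLLOW(C) ⊇ {a}; new: +{a}
  S→B: FOLLOW(B) ⊇ FOLLOW(S) ⊇ {$}; new: +{$}
  S→S a: FOLLOW(S) ⊇ FIRST(a) = {a}; new: +{a}
  S→a A: FOLLOW(A) ⊇ FOLLOW(S) ⊇ {$,a}; new: +{$}
  S→a C: FOLLOW(C) ⊇ FOLLOW(S) ⊇ {$,a}; new: +{$}
  FOLLOW[S]={$,a}  FOLLOW[A]={$,a,b}  FOLLOW[B]={$}  FOLLOW[C]={$,a}
iter 2:
  S→B: FOLLOW(B) ⊇ FOLLOW(S) ⊇ {$,a}; new: +{a}
  FOLLOW[S]={$,a}  FOLLOW[A]={$,a,b}  FOLLOW[B]={$,a}  FOLLOW[C]={$,a}
iter 3: done
  FOLLOW[S]={$,a}  FOLLOW[A]={$,a,b}  FOLLOW[B]={$,a}  FOLLOW[C]={$,a}

FOLLOW(A) = ["$", "a", "b"]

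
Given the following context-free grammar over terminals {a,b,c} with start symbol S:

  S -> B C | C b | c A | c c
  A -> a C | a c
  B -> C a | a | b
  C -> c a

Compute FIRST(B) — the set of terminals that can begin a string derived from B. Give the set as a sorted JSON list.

FIRST iteration:
iter 1:
  A via A→a C: +{a}
  B via B→a: +{a}
  B via B→b: +{b}
  C via C→c a: +{c}
  S via S→B C: +{a,b}
  S via S→C b: +{c}
  S: {a,b,c}  A: {a}  B: {a,b}  C: {c}
iter 2:
  B via B→C a: +{c}
  S: {a,b,c}  A: {a}  B: {a,b,c}  C: {c}
iter 3: — fixpoint
  S: {a,b,c}  A: {a}  B: {a,b,c}  C: {c}

FIRST(B) = ["a", "b", "c"]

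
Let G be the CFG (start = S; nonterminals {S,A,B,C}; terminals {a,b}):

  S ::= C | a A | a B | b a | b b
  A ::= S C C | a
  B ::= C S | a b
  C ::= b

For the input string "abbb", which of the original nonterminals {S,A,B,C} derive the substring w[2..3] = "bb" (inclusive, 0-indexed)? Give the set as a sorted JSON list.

Convert to CNF:
  S -> T0 A | T0 B | T1 T0 | T1 T1 | b
  A -> S X2 | a
  B -> C S | T0 T1
  C -> b
  T0 -> a
  T1 -> b
  X2 -> C C

CYK fill (cells [i..j] with 2 ≤ i ≤ j ≤ 3 only):
  [2..2]={C,S,T1}  "b"  orig:{C,S}
  [3..3]={C,S,T1}  "b"  orig:{C,S}
  [2..3]={B,S,X2}  "bb"  orig:{B,S}

Original NTs in T[2,3] deriving "bb": ["B", "S"]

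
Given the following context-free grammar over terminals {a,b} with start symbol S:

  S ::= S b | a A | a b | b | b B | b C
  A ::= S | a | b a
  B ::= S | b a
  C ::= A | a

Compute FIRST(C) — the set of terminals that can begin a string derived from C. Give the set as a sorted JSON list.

Compute FIRST by fixpoint:
pass 1:
  A via A→a: +{a}
  A via A→b a: +{b}
  B via B→b a: +{b}
  C via C→A: +{a,b}
  S via S→a A: +{a}
  S via S→b: +{b}
  S: {a,b}  A: {a,b}  B: {b}  C: {a,b}
pass 2:
  B via B→S: +{a}
  S: {a,b}  A: {a,b}  B: {a,b}  C: {a,b}
pass 3: done
  S: {a,b}  A: {a,b}  B: {a,b}  C: {a,b}

FIRST(C) = ["a", "b"]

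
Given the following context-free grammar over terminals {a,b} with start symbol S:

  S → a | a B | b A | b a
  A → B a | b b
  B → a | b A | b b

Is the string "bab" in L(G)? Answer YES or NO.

Convert to CNF:
  S -> T0 B | T1 A | T1 T0 | a
  A -> B T0 | T1 T1
  B -> T1 A | T1 T1 | a
  T0 -> a
  T1 -> b

Fill CYK table bottom-up:
  cell(0,0) b: {T1}  orig:{}
  cell(1,1) a: {B,S,T0}  orig:{B,S}
  cell(2,2) b: {T1}  orig:{}
  cell(0,1) ba: {S}
  cell(1,2) ab: ∅
  cell(0,2) bab: ∅

S ∉ T[0,2] ⇒ NO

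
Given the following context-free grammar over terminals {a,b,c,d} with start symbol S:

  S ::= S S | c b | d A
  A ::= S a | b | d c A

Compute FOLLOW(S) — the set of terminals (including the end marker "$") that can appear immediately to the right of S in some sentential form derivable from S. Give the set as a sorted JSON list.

Compute FIRST by fixpoint:
round 1:
  A via A→b: +{b}
  A via A→d c A: +{d}
  S via S→c b: +{c}
  S via S→d A: +{d}
  FIRST(S)={c,d}  FIRST(A)={b,d}
round 2:
  A via A→S a: +{c}
  FIRST(S)={c,d}  FIRST(A)={b,c,d}
round 3: (stable)
  FIRST(S)={c,d}  FIRST(A)={b,c,d}

Compute FOLLOW by fixpoint:
FOLLOW(S) := {$}
round 1:
  A→S a: FOLLOW(S) ⊇ FIRST(a) = {a}; new: +{a}
  S→S S: FOLLOW(S) ⊇ FIRST(S) = {c,d}; new: +{c,d}
  S→d A: FOLLOW(A) ⊇ FOLLOW(S) ⊇ {$,a,c,d}; new: +{$,a,c,d}
  FOLLOW(S)={$,a,c,d}  FOLLOW(A)={$,a,c,d}
round 2: done
  FOLLOW(S)={$,a,c,d}  FOLLOW(A)={$,a,c,d}

FOLLOW(S) = ["$", "a", "c", "d"]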